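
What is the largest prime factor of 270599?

270599 = 7 · 38657
38657 = 29 · 1333
1333 = 31 · 43
43 is prime.
So 270599 = 7 · 29 · 31 · 43; the largest prime factor is 43.

43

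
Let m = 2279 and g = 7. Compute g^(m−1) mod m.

7^1 ≡ 7 (mod 2279)
7^2 ≡ 7^2 = 49 ≡ 49 (mod 2279)
7^4 ≡ 49^2 = 2401 ≡ 122 (mod 2279)
7^8 ≡ 122^2 = 14884 ≡ 1210 (mod 2279)
7^16 ≡ 1210^2 = 1464100 ≡ 982 (mod 2279)
7^32 ≡ 982^2 = 964324 ≡ 307 (mod 2279)
7^64 ≡ 307^2 = 94249 ≡ 810 (mod 2279)
7^128 ≡ 810^2 = 656100 ≡ 2027 (mod 2279)
7^256 ≡ 2027^2 = 4108729 ≡ 1971 (mod 2279)
7^512 ≡ 1971^2 = 3884841 ≡ 1425 (mod 2279)
7^1024 ≡ 1425^2 = 2030625 ≡ 36 (mod 2279)
7^2048 ≡ 36^2 = 1296 ≡ 1296 (mod 2279)
2278 = 2048 + 128 + 64 + 32 + 4 + 2 in binary powers of 2.
So 7^2278 ≡ 1296 · 2027 · 810 · 307 · 122 · 49 ≡ 982 (mod 2279).
Since 982 ≠ 1, base 7 is a Fermat witness: 2279 is composite.

982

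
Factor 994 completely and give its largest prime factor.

71

994 = 2 · 497
497 = 7 · 71
71 is prime.
So 994 = 2 · 7 · 71; the largest prime factor is 71.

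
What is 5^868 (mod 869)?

5^1 ≡ 5 (mod 869)
5^2 ≡ 5^2 = 25 ≡ 25 (mod 869)
5^4 ≡ 25^2 = 625 ≡ 625 (mod 869)
5^8 ≡ 625^2 = 390625 ≡ 444 (mod 869)
5^16 ≡ 444^2 = 197136 ≡ 742 (mod 869)
5^32 ≡ 742^2 = 550564 ≡ 487 (mod 869)
5^64 ≡ 487^2 = 237169 ≡ 801 (mod 869)
5^128 ≡ 801^2 = 641601 ≡ 279 (mod 869)
5^256 ≡ 279^2 = 77841 ≡ 500 (mod 869)
5^512 ≡ 500^2 = 250000 ≡ 597 (mod 869)
868 = 512 + 256 + 64 + 32 + 4 in binary powers of 2.
So 5^868 ≡ 597 · 500 · 801 · 487 · 625 ≡ 356 (mod 869).
Since 356 ≠ 1, base 5 is a Fermat witness: 869 is composite.

356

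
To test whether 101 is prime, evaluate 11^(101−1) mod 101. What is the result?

1

11^1 ≡ 11 (mod 101)
11^2 ≡ 11^2 = 121 ≡ 20 (mod 101)
11^4 ≡ 20^2 = 400 ≡ 97 (mod 101)
11^8 ≡ 97^2 = 9409 ≡ 16 (mod 101)
11^16 ≡ 16^2 = 256 ≡ 54 (mod 101)
11^32 ≡ 54^2 = 2916 ≡ 88 (mod 101)
11^64 ≡ 88^2 = 7744 ≡ 68 (mod 101)
100 = 64 + 32 + 4 in binary powers of 2.
So 11^100 ≡ 68 · 88 · 97 ≡ 1 (mod 101).
Since the result is 1, base 11 gives no evidence that 101 is composite.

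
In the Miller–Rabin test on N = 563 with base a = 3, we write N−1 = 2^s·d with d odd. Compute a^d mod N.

1

563 − 1 = 562 = 2^1 · 281, so d = 281.
3^1 ≡ 3 (mod 563)
3^2 ≡ 3^2 = 9 ≡ 9 (mod 563)
3^4 ≡ 9^2 = 81 ≡ 81 (mod 563)
3^8 ≡ 81^2 = 6561 ≡ 368 (mod 563)
3^16 ≡ 368^2 = 135424 ≡ 304 (mod 563)
3^32 ≡ 304^2 = 92416 ≡ 84 (mod 563)
3^64 ≡ 84^2 = 7056 ≡ 300 (mod 563)
3^128 ≡ 300^2 = 90000 ≡ 483 (mod 563)
3^256 ≡ 483^2 = 233289 ≡ 207 (mod 563)
281 = 256 + 16 + 8 + 1 in binary powers of 2.
So 3^281 ≡ 207 · 304 · 368 · 3 ≡ 1 (mod 563).
Since 3^d ≡ 1 (mod 563), base 3 does not prove 563 composite.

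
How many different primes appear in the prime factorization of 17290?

17290 = 2 · 8645
8645 = 5 · 1729
1729 = 7 · 247
247 = 13 · 19
17290 = 2 · 5 · 7 · 13 · 19, which has 5 distinct prime factors.

5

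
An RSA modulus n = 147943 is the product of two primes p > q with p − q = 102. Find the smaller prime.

337

Since p = q + 102, we have 147943 = q(q + 102), so q² + 102q − 147943 = 0.
Discriminant: 102² + 4·147943 = 10404 + 591772 = 602176; √602176 = 776.
q = (−102 + 776)/2 = 337, and p = q + 102 = 439.
Check: 337 · 439 = 147943.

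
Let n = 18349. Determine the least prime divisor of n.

18349 is odd.
Digit sum 25, not divisible by 3.
Ends in 9: not divisible by 5.
7: 18349 = 7·2621 + 2
11: 18349 = 11·1668 + 1
13: 18349 = 13·1411 + 6
17: 18349 = 17·1079 + 6
19: 18349 = 19·965 + 14
23: 18349 = 23·797 + 18
29: 18349 = 29·632 + 21
31: 18349 = 31·591 + 28
37: 18349 = 37·495 + 34
41: 18349 = 41·447 + 22
43: 18349 = 43·426 + 31
47: 18349 = 47·390 + 19
53: 18349 = 53·346 + 11
59: 18349 = 59·311

59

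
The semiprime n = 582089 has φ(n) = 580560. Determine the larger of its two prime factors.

821

φ(n) = (p−1)(q−1) = n − (p+q) + 1, so p + q = 582089 − 580560 + 1 = 1530.
p and q are the roots of t² − 1530t + 582089 = 0.
Discriminant: 1530² − 4·582089 = 2340900 − 2328356 = 12544; √12544 = 112.
q = (1530 − 112)/2 = 709, p = (1530 + 112)/2 = 821.
Check: 709 · 821 = 582089.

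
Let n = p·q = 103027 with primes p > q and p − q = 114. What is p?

383

Since p = q + 114, we have 103027 = q(q + 114), so q² + 114q − 103027 = 0.
Discriminant: 114² + 4·103027 = 12996 + 412108 = 425104; √425104 = 652.
q = (−114 + 652)/2 = 269, and p = q + 114 = 383.
Check: 269 · 383 = 103027.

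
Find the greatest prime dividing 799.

799 = 17 · 47
47 is prime.
So 799 = 17 · 47; the largest prime factor is 47.

47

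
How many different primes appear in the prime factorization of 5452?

3

5452 = 2^2 · 1363
1363 = 29 · 47
5452 = 2^2 · 29 · 47, which has 3 distinct prime factors.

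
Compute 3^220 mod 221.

3^1 ≡ 3 (mod 221)
3^2 ≡ 3^2 = 9 ≡ 9 (mod 221)
3^4 ≡ 9^2 = 81 ≡ 81 (mod 221)
3^8 ≡ 81^2 = 6561 ≡ 152 (mod 221)
3^16 ≡ 152^2 = 23104 ≡ 120 (mod 221)
3^32 ≡ 120^2 = 14400 ≡ 35 (mod 221)
3^64 ≡ 35^2 = 1225 ≡ 120 (mod 221)
3^128 ≡ 120^2 = 14400 ≡ 35 (mod 221)
220 = 128 + 64 + 16 + 8 + 4 in binary powers of 2.
So 3^220 ≡ 35 · 120 · 120 · 152 · 81 ≡ 55 (mod 221).
Since 55 ≠ 1, base 3 is a Fermat witness: 221 is composite.

55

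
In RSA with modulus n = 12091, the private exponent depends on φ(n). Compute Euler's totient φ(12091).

11872

Factor: 12091 = 107 · 113.
φ(12091) = (107−1) · (113−1) = 106 · 112 = 11872.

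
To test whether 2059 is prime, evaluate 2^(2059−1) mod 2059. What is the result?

2^1 ≡ 2 (mod 2059)
2^2 ≡ 2^2 = 4 ≡ 4 (mod 2059)
2^4 ≡ 4^2 = 16 ≡ 16 (mod 2059)
2^8 ≡ 16^2 = 256 ≡ 256 (mod 2059)
2^16 ≡ 256^2 = 65536 ≡ 1707 (mod 2059)
2^32 ≡ 1707^2 = 2913849 ≡ 364 (mod 2059)
2^64 ≡ 364^2 = 132496 ≡ 720 (mod 2059)
2^128 ≡ 720^2 = 518400 ≡ 1591 (mod 2059)
2^256 ≡ 1591^2 = 2531281 ≡ 770 (mod 2059)
2^512 ≡ 770^2 = 592900 ≡ 1967 (mod 2059)
2^1024 ≡ 1967^2 = 3869089 ≡ 228 (mod 2059)
2^2048 ≡ 228^2 = 51984 ≡ 509 (mod 2059)
2058 = 2048 + 8 + 2 in binary powers of 2.
So 2^2058 ≡ 509 · 256 · 4 ≡ 289 (mod 2059).
Since 289 ≠ 1, base 2 is a Fermat witness: 2059 is composite.

289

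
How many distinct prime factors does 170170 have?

170170 = 2 · 85085
85085 = 5 · 17017
17017 = 7 · 2431
2431 = 11 · 221
221 = 13 · 17
170170 = 2 · 5 · 7 · 11 · 13 · 17, which has 6 distinct prime factors.

6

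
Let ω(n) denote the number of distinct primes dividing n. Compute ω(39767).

4

39767 = 7 · 5681
5681 = 13 · 437
437 = 19 · 23
39767 = 7 · 13 · 19 · 23, which has 4 distinct prime factors.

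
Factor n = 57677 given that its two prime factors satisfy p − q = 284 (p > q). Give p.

421

Since p = q + 284, we have 57677 = q(q + 284), so q² + 284q − 57677 = 0.
Discriminant: 284² + 4·57677 = 80656 + 230708 = 311364; √311364 = 558.
q = (−284 + 558)/2 = 137, and p = q + 284 = 421.
Check: 137 · 421 = 57677.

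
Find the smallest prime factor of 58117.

89

58117 is odd.
Digit sum 22, not divisible by 3.
Ends in 7: not divisible by 5.
7: 58117 = 7·8302 + 3
11: 58117 = 11·5283 + 4
13: 58117 = 13·4470 + 7
17: 58117 = 17·3418 + 11
19: 58117 = 19·3058 + 15
23: 58117 = 23·2526 + 19
29: 58117 = 29·2004 + 1
31: 58117 = 31·1874 + 23
37: 58117 = 37·1570 + 27
41: 58117 = 41·1417 + 20
43: 58117 = 43·1351 + 24
47: 58117 = 47·1236 + 25
53: 58117 = 53·1096 + 29
59: 58117 = 59·985 + 2
61: 58117 = 61·952 + 45
67: 58117 = 67·867 + 28
71: 58117 = 71·818 + 39
73: 58117 = 73·796 + 9
79: 58117 = 79·735 + 52
83: 58117 = 83·700 + 17
89: 58117 = 89·653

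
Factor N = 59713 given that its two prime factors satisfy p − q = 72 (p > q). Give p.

283

Since p = q + 72, we have 59713 = q(q + 72), so q² + 72q − 59713 = 0.
Discriminant: 72² + 4·59713 = 5184 + 238852 = 244036; √244036 = 494.
q = (−72 + 494)/2 = 211, and p = q + 72 = 283.
Check: 211 · 283 = 59713.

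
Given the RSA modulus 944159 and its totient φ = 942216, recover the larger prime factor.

φ(n) = (p−1)(q−1) = n − (p+q) + 1, so p + q = 944159 − 942216 + 1 = 1944.
p and q are the roots of t² − 1944t + 944159 = 0.
Discriminant: 1944² − 4·944159 = 3779136 − 3776636 = 2500; √2500 = 50.
q = (1944 − 50)/2 = 947, p = (1944 + 50)/2 = 997.
Check: 947 · 997 = 944159.

997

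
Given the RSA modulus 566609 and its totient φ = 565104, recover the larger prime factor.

773

φ(n) = (p−1)(q−1) = n − (p+q) + 1, so p + q = 566609 − 565104 + 1 = 1506.
p and q are the roots of t² − 1506t + 566609 = 0.
Discriminant: 1506² − 4·566609 = 2268036 − 2266436 = 1600; √1600 = 40.
q = (1506 − 40)/2 = 733, p = (1506 + 40)/2 = 773.
Check: 733 · 773 = 566609.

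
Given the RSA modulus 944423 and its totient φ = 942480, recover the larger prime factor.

φ(n) = (p−1)(q−1) = n − (p+q) + 1, so p + q = 944423 − 942480 + 1 = 1944.
p and q are the roots of t² − 1944t + 944423 = 0.
Discriminant: 1944² − 4·944423 = 3779136 − 3777692 = 1444; √1444 = 38.
q = (1944 − 38)/2 = 953, p = (1944 + 38)/2 = 991.
Check: 953 · 991 = 944423.

991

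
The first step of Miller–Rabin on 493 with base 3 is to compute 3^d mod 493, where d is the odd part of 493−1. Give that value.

160

493 − 1 = 492 = 2^2 · 123, so d = 123.
3^1 ≡ 3 (mod 493)
3^2 ≡ 3^2 = 9 ≡ 9 (mod 493)
3^4 ≡ 9^2 = 81 ≡ 81 (mod 493)
3^8 ≡ 81^2 = 6561 ≡ 152 (mod 493)
3^16 ≡ 152^2 = 23104 ≡ 426 (mod 493)
3^32 ≡ 426^2 = 181476 ≡ 52 (mod 493)
3^64 ≡ 52^2 = 2704 ≡ 239 (mod 493)
123 = 64 + 32 + 16 + 8 + 2 + 1 in binary powers of 2.
So 3^123 ≡ 239 · 52 · 426 · 152 · 9 · 3 ≡ 160 (mod 493).
Squaring chain: 160 → 457; never reaches −1, so base 3 is a Miller–Rabin witness that 493 is composite.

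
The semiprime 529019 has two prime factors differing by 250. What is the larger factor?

Since p = q + 250, we have 529019 = q(q + 250), so q² + 250q − 529019 = 0.
Discriminant: 250² + 4·529019 = 62500 + 2116076 = 2178576; √2178576 = 1476.
q = (−250 + 1476)/2 = 613, and p = q + 250 = 863.
Check: 613 · 863 = 529019.

863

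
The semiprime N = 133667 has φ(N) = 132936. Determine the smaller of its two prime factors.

349

φ(n) = (p−1)(q−1) = n − (p+q) + 1, so p + q = 133667 − 132936 + 1 = 732.
p and q are the roots of t² − 732t + 133667 = 0.
Discriminant: 732² − 4·133667 = 535824 − 534668 = 1156; √1156 = 34.
q = (732 − 34)/2 = 349, p = (732 + 34)/2 = 383.
Check: 349 · 383 = 133667.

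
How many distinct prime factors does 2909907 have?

6

2909907 = 3^2 · 323323
323323 = 7 · 46189
46189 = 11 · 4199
4199 = 13 · 323
323 = 17 · 19
2909907 = 3^2 · 7 · 11 · 13 · 17 · 19, which has 6 distinct prime factors.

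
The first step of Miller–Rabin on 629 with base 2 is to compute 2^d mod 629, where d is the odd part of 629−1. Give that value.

629 − 1 = 628 = 2^2 · 157, so d = 157.
2^1 ≡ 2 (mod 629)
2^2 ≡ 2^2 = 4 ≡ 4 (mod 629)
2^4 ≡ 4^2 = 16 ≡ 16 (mod 629)
2^8 ≡ 16^2 = 256 ≡ 256 (mod 629)
2^16 ≡ 256^2 = 65536 ≡ 120 (mod 629)
2^32 ≡ 120^2 = 14400 ≡ 562 (mod 629)
2^64 ≡ 562^2 = 315844 ≡ 86 (mod 629)
2^128 ≡ 86^2 = 7396 ≡ 477 (mod 629)
157 = 128 + 16 + 8 + 4 + 1 in binary powers of 2.
So 2^157 ≡ 477 · 120 · 256 · 16 · 2 ≡ 15 (mod 629).
Squaring chain: 15 → 225; never reaches −1, so base 2 is a Miller–Rabin witness that 629 is composite.

15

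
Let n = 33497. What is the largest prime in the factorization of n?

33497 = 19 · 1763
1763 = 41 · 43
43 is prime.
So 33497 = 19 · 41 · 43; the largest prime factor is 43.

43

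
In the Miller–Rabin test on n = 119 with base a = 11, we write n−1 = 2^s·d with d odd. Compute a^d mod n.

114

119 − 1 = 118 = 2^1 · 59, so d = 59.
11^1 ≡ 11 (mod 119)
11^2 ≡ 11^2 = 121 ≡ 2 (mod 119)
11^4 ≡ 2^2 = 4 ≡ 4 (mod 119)
11^8 ≡ 4^2 = 16 ≡ 16 (mod 119)
11^16 ≡ 16^2 = 256 ≡ 18 (mod 119)
11^32 ≡ 18^2 = 324 ≡ 86 (mod 119)
59 = 32 + 16 + 8 + 2 + 1 in binary powers of 2.
So 11^59 ≡ 86 · 18 · 16 · 2 · 11 ≡ 114 (mod 119).
Squaring chain: 114; never reaches −1, so base 11 is a Miller–Rabin witness that 119 is composite.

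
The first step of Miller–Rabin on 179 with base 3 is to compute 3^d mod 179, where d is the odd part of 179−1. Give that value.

1

179 − 1 = 178 = 2^1 · 89, so d = 89.
3^1 ≡ 3 (mod 179)
3^2 ≡ 3^2 = 9 ≡ 9 (mod 179)
3^4 ≡ 9^2 = 81 ≡ 81 (mod 179)
3^8 ≡ 81^2 = 6561 ≡ 117 (mod 179)
3^16 ≡ 117^2 = 13689 ≡ 85 (mod 179)
3^32 ≡ 85^2 = 7225 ≡ 65 (mod 179)
3^64 ≡ 65^2 = 4225 ≡ 108 (mod 179)
89 = 64 + 16 + 8 + 1 in binary powers of 2.
So 3^89 ≡ 108 · 85 · 117 · 3 ≡ 1 (mod 179).
Since 3^d ≡ 1 (mod 179), base 3 does not prove 179 composite.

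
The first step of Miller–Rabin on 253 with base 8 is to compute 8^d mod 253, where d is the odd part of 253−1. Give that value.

253 − 1 = 252 = 2^2 · 63, so d = 63.
8^1 ≡ 8 (mod 253)
8^2 ≡ 8^2 = 64 ≡ 64 (mod 253)
8^4 ≡ 64^2 = 4096 ≡ 48 (mod 253)
8^8 ≡ 48^2 = 2304 ≡ 27 (mod 253)
8^16 ≡ 27^2 = 729 ≡ 223 (mod 253)
8^32 ≡ 223^2 = 49729 ≡ 141 (mod 253)
63 = 32 + 16 + 8 + 4 + 2 + 1 in binary powers of 2.
So 8^63 ≡ 141 · 223 · 27 · 48 · 64 · 8 ≡ 50 (mod 253).
Squaring chain: 50 → 223; never reaches −1, so base 8 is a Miller–Rabin witness that 253 is composite.

50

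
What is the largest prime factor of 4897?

4897 = 59 · 83
83 is prime.
So 4897 = 59 · 83; the largest prime factor is 83.

83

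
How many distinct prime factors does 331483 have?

3

331483 = 17^2 · 1147
1147 = 31 · 37
331483 = 17^2 · 31 · 37, which has 3 distinct prime factors.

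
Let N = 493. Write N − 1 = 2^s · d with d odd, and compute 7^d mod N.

371

493 − 1 = 492 = 2^2 · 123, so d = 123.
7^1 ≡ 7 (mod 493)
7^2 ≡ 7^2 = 49 ≡ 49 (mod 493)
7^4 ≡ 49^2 = 2401 ≡ 429 (mod 493)
7^8 ≡ 429^2 = 184041 ≡ 152 (mod 493)
7^16 ≡ 152^2 = 23104 ≡ 426 (mod 493)
7^32 ≡ 426^2 = 181476 ≡ 52 (mod 493)
7^64 ≡ 52^2 = 2704 ≡ 239 (mod 493)
123 = 64 + 32 + 16 + 8 + 2 + 1 in binary powers of 2.
So 7^123 ≡ 239 · 52 · 426 · 152 · 49 · 7 ≡ 371 (mod 493).
Squaring chain: 371 → 94; never reaches −1, so base 7 is a Miller–Rabin witness that 493 is composite.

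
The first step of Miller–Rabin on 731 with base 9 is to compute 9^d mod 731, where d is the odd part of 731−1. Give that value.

731 − 1 = 730 = 2^1 · 365, so d = 365.
9^1 ≡ 9 (mod 731)
9^2 ≡ 9^2 = 81 ≡ 81 (mod 731)
9^4 ≡ 81^2 = 6561 ≡ 713 (mod 731)
9^8 ≡ 713^2 = 508369 ≡ 324 (mod 731)
9^16 ≡ 324^2 = 104976 ≡ 443 (mod 731)
9^32 ≡ 443^2 = 196249 ≡ 341 (mod 731)
9^64 ≡ 341^2 = 116281 ≡ 52 (mod 731)
9^128 ≡ 52^2 = 2704 ≡ 511 (mod 731)
9^256 ≡ 511^2 = 261121 ≡ 154 (mod 731)
365 = 256 + 64 + 32 + 8 + 4 + 1 in binary powers of 2.
So 9^365 ≡ 154 · 52 · 341 · 324 · 713 · 9 ≡ 195 (mod 731).
Squaring chain: 195; never reaches −1, so base 9 is a Miller–Rabin witness that 731 is composite.

195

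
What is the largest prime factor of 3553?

3553 = 11 · 323
323 = 17 · 19
19 is prime.
So 3553 = 11 · 17 · 19; the largest prime factor is 19.

19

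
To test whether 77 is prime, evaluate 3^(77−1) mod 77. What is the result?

25

3^1 ≡ 3 (mod 77)
3^2 ≡ 3^2 = 9 ≡ 9 (mod 77)
3^4 ≡ 9^2 = 81 ≡ 4 (mod 77)
3^8 ≡ 4^2 = 16 ≡ 16 (mod 77)
3^16 ≡ 16^2 = 256 ≡ 25 (mod 77)
3^32 ≡ 25^2 = 625 ≡ 9 (mod 77)
3^64 ≡ 9^2 = 81 ≡ 4 (mod 77)
76 = 64 + 8 + 4 in binary powers of 2.
So 3^76 ≡ 4 · 16 · 4 ≡ 25 (mod 77).
Since 25 ≠ 1, base 3 is a Fermat witness: 77 is composite.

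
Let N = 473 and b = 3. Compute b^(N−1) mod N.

53

3^1 ≡ 3 (mod 473)
3^2 ≡ 3^2 = 9 ≡ 9 (mod 473)
3^4 ≡ 9^2 = 81 ≡ 81 (mod 473)
3^8 ≡ 81^2 = 6561 ≡ 412 (mod 473)
3^16 ≡ 412^2 = 169744 ≡ 410 (mod 473)
3^32 ≡ 410^2 = 168100 ≡ 185 (mod 473)
3^64 ≡ 185^2 = 34225 ≡ 169 (mod 473)
3^128 ≡ 169^2 = 28561 ≡ 181 (mod 473)
3^256 ≡ 181^2 = 32761 ≡ 124 (mod 473)
472 = 256 + 128 + 64 + 16 + 8 in binary powers of 2.
So 3^472 ≡ 124 · 181 · 169 · 410 · 412 ≡ 53 (mod 473).
Since 53 ≠ 1, base 3 is a Fermat witness: 473 is composite.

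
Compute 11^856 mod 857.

11^1 ≡ 11 (mod 857)
11^2 ≡ 11^2 = 121 ≡ 121 (mod 857)
11^4 ≡ 121^2 = 14641 ≡ 72 (mod 857)
11^8 ≡ 72^2 = 5184 ≡ 42 (mod 857)
11^16 ≡ 42^2 = 1764 ≡ 50 (mod 857)
11^32 ≡ 50^2 = 2500 ≡ 786 (mod 857)
11^64 ≡ 786^2 = 617796 ≡ 756 (mod 857)
11^128 ≡ 756^2 = 571536 ≡ 774 (mod 857)
11^256 ≡ 774^2 = 599076 ≡ 33 (mod 857)
11^512 ≡ 33^2 = 1089 ≡ 232 (mod 857)
856 = 512 + 256 + 64 + 16 + 8 in binary powers of 2.
So 11^856 ≡ 232 · 33 · 756 · 50 · 42 ≡ 1 (mod 857).
Since the result is 1, base 11 gives no evidence that 857 is composite.

1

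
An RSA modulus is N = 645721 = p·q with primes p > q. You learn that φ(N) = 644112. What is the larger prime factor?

853

φ(n) = (p−1)(q−1) = n − (p+q) + 1, so p + q = 645721 − 644112 + 1 = 1610.
p and q are the roots of t² − 1610t + 645721 = 0.
Discriminant: 1610² − 4·645721 = 2592100 − 2582884 = 9216; √9216 = 96.
q = (1610 − 96)/2 = 757, p = (1610 + 96)/2 = 853.
Check: 757 · 853 = 645721.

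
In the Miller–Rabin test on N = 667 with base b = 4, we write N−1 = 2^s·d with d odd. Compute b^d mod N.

667 − 1 = 666 = 2^1 · 333, so d = 333.
4^1 ≡ 4 (mod 667)
4^2 ≡ 4^2 = 16 ≡ 16 (mod 667)
4^4 ≡ 16^2 = 256 ≡ 256 (mod 667)
4^8 ≡ 256^2 = 65536 ≡ 170 (mod 667)
4^16 ≡ 170^2 = 28900 ≡ 219 (mod 667)
4^32 ≡ 219^2 = 47961 ≡ 604 (mod 667)
4^64 ≡ 604^2 = 364816 ≡ 634 (mod 667)
4^128 ≡ 634^2 = 401956 ≡ 422 (mod 667)
4^256 ≡ 422^2 = 178084 ≡ 662 (mod 667)
333 = 256 + 64 + 8 + 4 + 1 in binary powers of 2.
So 4^333 ≡ 662 · 634 · 170 · 256 · 4 ≡ 179 (mod 667).
Squaring chain: 179; never reaches −1, so base 4 is a Miller–Rabin witness that 667 is composite.

179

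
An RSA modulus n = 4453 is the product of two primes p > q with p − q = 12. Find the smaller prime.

61

Since p = q + 12, we have 4453 = q(q + 12), so q² + 12q − 4453 = 0.
Discriminant: 12² + 4·4453 = 144 + 17812 = 17956; √17956 = 134.
q = (−12 + 134)/2 = 61, and p = q + 12 = 73.
Check: 61 · 73 = 4453.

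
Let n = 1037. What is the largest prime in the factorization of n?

61

1037 = 17 · 61
61 is prime.
So 1037 = 17 · 61; the largest prime factor is 61.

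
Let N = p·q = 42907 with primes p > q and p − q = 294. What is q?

107

Since p = q + 294, we have 42907 = q(q + 294), so q² + 294q − 42907 = 0.
Discriminant: 294² + 4·42907 = 86436 + 171628 = 258064; √258064 = 508.
q = (−294 + 508)/2 = 107, and p = q + 294 = 401.
Check: 107 · 401 = 42907.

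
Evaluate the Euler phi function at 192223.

178200

Factor: 192223 = 19 · 67 · 151.
φ(192223) = (19−1) · (67−1) · (151−1) = 18 · 66 · 150 = 178200.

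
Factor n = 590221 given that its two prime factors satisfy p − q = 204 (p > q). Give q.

673

Since p = q + 204, we have 590221 = q(q + 204), so q² + 204q − 590221 = 0.
Discriminant: 204² + 4·590221 = 41616 + 2360884 = 2402500; √2402500 = 1550.
q = (−204 + 1550)/2 = 673, and p = q + 204 = 877.
Check: 673 · 877 = 590221.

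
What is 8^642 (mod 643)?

1

8^1 ≡ 8 (mod 643)
8^2 ≡ 8^2 = 64 ≡ 64 (mod 643)
8^4 ≡ 64^2 = 4096 ≡ 238 (mod 643)
8^8 ≡ 238^2 = 56644 ≡ 60 (mod 643)
8^16 ≡ 60^2 = 3600 ≡ 385 (mod 643)
8^32 ≡ 385^2 = 148225 ≡ 335 (mod 643)
8^64 ≡ 335^2 = 112225 ≡ 343 (mod 643)
8^128 ≡ 343^2 = 117649 ≡ 623 (mod 643)
8^256 ≡ 623^2 = 388129 ≡ 400 (mod 643)
8^512 ≡ 400^2 = 160000 ≡ 536 (mod 643)
642 = 512 + 128 + 2 in binary powers of 2.
So 8^642 ≡ 536 · 623 · 64 ≡ 1 (mod 643).
Since the result is 1, base 8 gives no evidence that 643 is composite.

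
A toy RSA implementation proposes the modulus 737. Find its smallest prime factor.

11

737 is odd.
Digit sum 17, not divisible by 3.
Ends in 7: not divisible by 5.
7: 737 = 7·105 + 2
11: 737 = 11·67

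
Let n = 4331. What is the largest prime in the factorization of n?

4331 = 61 · 71
71 is prime.
So 4331 = 61 · 71; the largest prime factor is 71.

71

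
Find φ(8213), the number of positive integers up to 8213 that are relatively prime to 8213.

7980

Factor: 8213 = 43 · 191.
φ(8213) = (43−1) · (191−1) = 42 · 190 = 7980.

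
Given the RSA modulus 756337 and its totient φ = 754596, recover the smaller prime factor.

φ(n) = (p−1)(q−1) = n − (p+q) + 1, so p + q = 756337 − 754596 + 1 = 1742.
p and q are the roots of t² − 1742t + 756337 = 0.
Discriminant: 1742² − 4·756337 = 3034564 − 3025348 = 9216; √9216 = 96.
q = (1742 − 96)/2 = 823, p = (1742 + 96)/2 = 919.
Check: 823 · 919 = 756337.

823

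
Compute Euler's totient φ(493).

Factor: 493 = 17 · 29.
φ(493) = (17−1) · (29−1) = 16 · 28 = 448.

448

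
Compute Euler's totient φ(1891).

Factor: 1891 = 31 · 61.
φ(1891) = (31−1) · (61−1) = 30 · 60 = 1800.

1800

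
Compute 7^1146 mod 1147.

1120

7^1 ≡ 7 (mod 1147)
7^2 ≡ 7^2 = 49 ≡ 49 (mod 1147)
7^4 ≡ 49^2 = 2401 ≡ 107 (mod 1147)
7^8 ≡ 107^2 = 11449 ≡ 1126 (mod 1147)
7^16 ≡ 1126^2 = 1267876 ≡ 441 (mod 1147)
7^32 ≡ 441^2 = 194481 ≡ 638 (mod 1147)
7^64 ≡ 638^2 = 407044 ≡ 1006 (mod 1147)
7^128 ≡ 1006^2 = 1012036 ≡ 382 (mod 1147)
7^256 ≡ 382^2 = 145924 ≡ 255 (mod 1147)
7^512 ≡ 255^2 = 65025 ≡ 793 (mod 1147)
7^1024 ≡ 793^2 = 628849 ≡ 293 (mod 1147)
1146 = 1024 + 64 + 32 + 16 + 8 + 2 in binary powers of 2.
So 7^1146 ≡ 293 · 1006 · 638 · 441 · 1126 · 49 ≡ 1120 (mod 1147).
Since 1120 ≠ 1, base 7 is a Fermat witness: 1147 is composite.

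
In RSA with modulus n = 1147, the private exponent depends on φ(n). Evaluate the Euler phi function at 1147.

Factor: 1147 = 31 · 37.
φ(1147) = (31−1) · (37−1) = 30 · 36 = 1080.

1080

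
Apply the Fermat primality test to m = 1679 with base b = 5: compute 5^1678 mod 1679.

5^1 ≡ 5 (mod 1679)
5^2 ≡ 5^2 = 25 ≡ 25 (mod 1679)
5^4 ≡ 25^2 = 625 ≡ 625 (mod 1679)
5^8 ≡ 625^2 = 390625 ≡ 1097 (mod 1679)
5^16 ≡ 1097^2 = 1203409 ≡ 1245 (mod 1679)
5^32 ≡ 1245^2 = 1550025 ≡ 308 (mod 1679)
5^64 ≡ 308^2 = 94864 ≡ 840 (mod 1679)
5^128 ≡ 840^2 = 705600 ≡ 420 (mod 1679)
5^256 ≡ 420^2 = 176400 ≡ 105 (mod 1679)
5^512 ≡ 105^2 = 11025 ≡ 951 (mod 1679)
5^1024 ≡ 951^2 = 904401 ≡ 1099 (mod 1679)
1678 = 1024 + 512 + 128 + 8 + 4 + 2 in binary powers of 2.
So 5^1678 ≡ 1099 · 951 · 420 · 1097 · 625 · 25 ≡ 1618 (mod 1679).
Since 1618 ≠ 1, base 5 is a Fermat witness: 1679 is composite.

1618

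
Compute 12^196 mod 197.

12^1 ≡ 12 (mod 197)
12^2 ≡ 12^2 = 144 ≡ 144 (mod 197)
12^4 ≡ 144^2 = 20736 ≡ 51 (mod 197)
12^8 ≡ 51^2 = 2601 ≡ 40 (mod 197)
12^16 ≡ 40^2 = 1600 ≡ 24 (mod 197)
12^32 ≡ 24^2 = 576 ≡ 182 (mod 197)
12^64 ≡ 182^2 = 33124 ≡ 28 (mod 197)
12^128 ≡ 28^2 = 784 ≡ 193 (mod 197)
196 = 128 + 64 + 4 in binary powers of 2.
So 12^196 ≡ 193 · 28 · 51 ≡ 1 (mod 197).
Since the result is 1, base 12 gives no evidence that 197 is composite.

1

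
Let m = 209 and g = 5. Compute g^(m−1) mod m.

5^1 ≡ 5 (mod 209)
5^2 ≡ 5^2 = 25 ≡ 25 (mod 209)
5^4 ≡ 25^2 = 625 ≡ 207 (mod 209)
5^8 ≡ 207^2 = 42849 ≡ 4 (mod 209)
5^16 ≡ 4^2 = 16 ≡ 16 (mod 209)
5^32 ≡ 16^2 = 256 ≡ 47 (mod 209)
5^64 ≡ 47^2 = 2209 ≡ 119 (mod 209)
5^128 ≡ 119^2 = 14161 ≡ 158 (mod 209)
208 = 128 + 64 + 16 in binary powers of 2.
So 5^208 ≡ 158 · 119 · 16 ≡ 81 (mod 209).
Since 81 ≠ 1, base 5 is a Fermat witness: 209 is composite.

81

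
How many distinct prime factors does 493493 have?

493493 = 7 · 70499
70499 = 11 · 6409
6409 = 13 · 493
493 = 17 · 29
493493 = 7 · 11 · 13 · 17 · 29, which has 5 distinct prime factors.

5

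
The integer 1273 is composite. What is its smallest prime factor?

19

1273 is odd.
Digit sum 13, not divisible by 3.
Ends in 3: not divisible by 5.
7: 1273 = 7·181 + 6
11: 1273 = 11·115 + 8
13: 1273 = 13·97 + 12
17: 1273 = 17·74 + 15
19: 1273 = 19·67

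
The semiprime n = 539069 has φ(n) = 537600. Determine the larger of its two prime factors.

φ(n) = (p−1)(q−1) = n − (p+q) + 1, so p + q = 539069 − 537600 + 1 = 1470.
p and q are the roots of t² − 1470t + 539069 = 0.
Discriminant: 1470² − 4·539069 = 2160900 − 2156276 = 4624; √4624 = 68.
q = (1470 − 68)/2 = 701, p = (1470 + 68)/2 = 769.
Check: 701 · 769 = 539069.

769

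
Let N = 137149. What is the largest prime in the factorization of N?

89

137149 = 23 · 5963
5963 = 67 · 89
89 is prime.
So 137149 = 23 · 67 · 89; the largest prime factor is 89.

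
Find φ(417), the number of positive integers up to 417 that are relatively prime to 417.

Factor: 417 = 3 · 139.
φ(417) = (3−1) · (139−1) = 2 · 138 = 276.

276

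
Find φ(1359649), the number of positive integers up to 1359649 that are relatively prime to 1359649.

1322880

Factor: 1359649 = 97 · 107 · 131.
φ(1359649) = (97−1) · (107−1) · (131−1) = 96 · 106 · 130 = 1322880.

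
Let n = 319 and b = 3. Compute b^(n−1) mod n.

5

3^1 ≡ 3 (mod 319)
3^2 ≡ 3^2 = 9 ≡ 9 (mod 319)
3^4 ≡ 9^2 = 81 ≡ 81 (mod 319)
3^8 ≡ 81^2 = 6561 ≡ 181 (mod 319)
3^16 ≡ 181^2 = 32761 ≡ 223 (mod 319)
3^32 ≡ 223^2 = 49729 ≡ 284 (mod 319)
3^64 ≡ 284^2 = 80656 ≡ 268 (mod 319)
3^128 ≡ 268^2 = 71824 ≡ 49 (mod 319)
3^256 ≡ 49^2 = 2401 ≡ 168 (mod 319)
318 = 256 + 32 + 16 + 8 + 4 + 2 in binary powers of 2.
So 3^318 ≡ 168 · 284 · 223 · 181 · 81 · 9 ≡ 5 (mod 319).
Since 5 ≠ 1, base 3 is a Fermat witness: 319 is composite.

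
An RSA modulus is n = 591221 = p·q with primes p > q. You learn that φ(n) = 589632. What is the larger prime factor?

997

φ(n) = (p−1)(q−1) = n − (p+q) + 1, so p + q = 591221 − 589632 + 1 = 1590.
p and q are the roots of t² − 1590t + 591221 = 0.
Discriminant: 1590² − 4·591221 = 2528100 − 2364884 = 163216; √163216 = 404.
q = (1590 − 404)/2 = 593, p = (1590 + 404)/2 = 997.
Check: 593 · 997 = 591221.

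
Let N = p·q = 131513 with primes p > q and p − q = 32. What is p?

Since p = q + 32, we have 131513 = q(q + 32), so q² + 32q − 131513 = 0.
Discriminant: 32² + 4·131513 = 1024 + 526052 = 527076; √527076 = 726.
q = (−32 + 726)/2 = 347, and p = q + 32 = 379.
Check: 347 · 379 = 131513.

379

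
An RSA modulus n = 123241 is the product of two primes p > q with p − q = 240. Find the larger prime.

Since p = q + 240, we have 123241 = q(q + 240), so q² + 240q − 123241 = 0.
Discriminant: 240² + 4·123241 = 57600 + 492964 = 550564; √550564 = 742.
q = (−240 + 742)/2 = 251, and p = q + 240 = 491.
Check: 251 · 491 = 123241.

491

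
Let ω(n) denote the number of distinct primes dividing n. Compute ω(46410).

46410 = 2 · 23205
23205 = 3 · 7735
7735 = 5 · 1547
1547 = 7 · 221
221 = 13 · 17
46410 = 2 · 3 · 5 · 7 · 13 · 17, which has 6 distinct prime factors.

6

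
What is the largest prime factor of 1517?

41

1517 = 37 · 41
41 is prime.
So 1517 = 37 · 41; the largest prime factor is 41.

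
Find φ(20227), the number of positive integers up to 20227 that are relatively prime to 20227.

Factor: 20227 = 113 · 179.
φ(20227) = (113−1) · (179−1) = 112 · 178 = 19936.

19936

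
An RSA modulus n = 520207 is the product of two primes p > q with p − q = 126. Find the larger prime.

787

Since p = q + 126, we have 520207 = q(q + 126), so q² + 126q − 520207 = 0.
Discriminant: 126² + 4·520207 = 15876 + 2080828 = 2096704; √2096704 = 1448.
q = (−126 + 1448)/2 = 661, and p = q + 126 = 787.
Check: 661 · 787 = 520207.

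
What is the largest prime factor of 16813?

16813 = 17 · 989
989 = 23 · 43
43 is prime.
So 16813 = 17 · 23 · 43; the largest prime factor is 43.

43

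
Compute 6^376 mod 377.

373

6^1 ≡ 6 (mod 377)
6^2 ≡ 6^2 = 36 ≡ 36 (mod 377)
6^4 ≡ 36^2 = 1296 ≡ 165 (mod 377)
6^8 ≡ 165^2 = 27225 ≡ 81 (mod 377)
6^16 ≡ 81^2 = 6561 ≡ 152 (mod 377)
6^32 ≡ 152^2 = 23104 ≡ 107 (mod 377)
6^64 ≡ 107^2 = 11449 ≡ 139 (mod 377)
6^128 ≡ 139^2 = 19321 ≡ 94 (mod 377)
6^256 ≡ 94^2 = 8836 ≡ 165 (mod 377)
376 = 256 + 64 + 32 + 16 + 8 in binary powers of 2.
So 6^376 ≡ 165 · 139 · 107 · 152 · 81 ≡ 373 (mod 377).
Since 373 ≠ 1, base 6 is a Fermat witness: 377 is composite.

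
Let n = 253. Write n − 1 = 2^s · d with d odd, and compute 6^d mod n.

18

253 − 1 = 252 = 2^2 · 63, so d = 63.
6^1 ≡ 6 (mod 253)
6^2 ≡ 6^2 = 36 ≡ 36 (mod 253)
6^4 ≡ 36^2 = 1296 ≡ 31 (mod 253)
6^8 ≡ 31^2 = 961 ≡ 202 (mod 253)
6^16 ≡ 202^2 = 40804 ≡ 71 (mod 253)
6^32 ≡ 71^2 = 5041 ≡ 234 (mod 253)
63 = 32 + 16 + 8 + 4 + 2 + 1 in binary powers of 2.
So 6^63 ≡ 234 · 71 · 202 · 31 · 36 · 6 ≡ 18 (mod 253).
Squaring chain: 18 → 71; never reaches −1, so base 6 is a Miller–Rabin witness that 253 is composite.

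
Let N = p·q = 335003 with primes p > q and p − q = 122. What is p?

Since p = q + 122, we have 335003 = q(q + 122), so q² + 122q − 335003 = 0.
Discriminant: 122² + 4·335003 = 14884 + 1340012 = 1354896; √1354896 = 1164.
q = (−122 + 1164)/2 = 521, and p = q + 122 = 643.
Check: 521 · 643 = 335003.

643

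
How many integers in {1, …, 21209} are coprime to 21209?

Factor: 21209 = 127 · 167.
φ(21209) = (127−1) · (167−1) = 126 · 166 = 20916.

20916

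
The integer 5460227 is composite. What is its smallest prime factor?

5460227 is odd.
Digit sum 26, not divisible by 3.
Ends in 7: not divisible by 5.
7: 5460227 = 7·780032 + 3
11: 5460227 = 11·496384 + 3
13: 5460227 = 13·420017 + 6
17: 5460227 = 17·321189 + 14
19: 5460227 = 19·287380 + 7
23: 5460227 = 23·237401 + 4
29: 5460227 = 29·188283 + 20
31: 5460227 = 31·176136 + 11
37: 5460227 = 37·147573 + 26
41: 5460227 = 41·133176 + 11
43: 5460227 = 43·126982 + 1
47: 5460227 = 47·116175 + 2
53: 5460227 = 53·103023 + 8
59: 5460227 = 59·92546 + 13
61: 5460227 = 61·89511 + 56
67: 5460227 = 67·81495 + 62
71: 5460227 = 71·76904 + 43
73: 5460227 = 73·74797 + 46
79: 5460227 = 79·69116 + 63
83: 5460227 = 83·65785 + 72
89: 5460227 = 89·61350 + 77
97: 5460227 = 97·56291

97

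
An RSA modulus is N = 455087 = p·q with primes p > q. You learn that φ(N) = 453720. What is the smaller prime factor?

φ(n) = (p−1)(q−1) = n − (p+q) + 1, so p + q = 455087 − 453720 + 1 = 1368.
p and q are the roots of t² − 1368t + 455087 = 0.
Discriminant: 1368² − 4·455087 = 1871424 − 1820348 = 51076; √51076 = 226.
q = (1368 − 226)/2 = 571, p = (1368 + 226)/2 = 797.
Check: 571 · 797 = 455087.

571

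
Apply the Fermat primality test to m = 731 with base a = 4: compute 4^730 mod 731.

16

4^1 ≡ 4 (mod 731)
4^2 ≡ 4^2 = 16 ≡ 16 (mod 731)
4^4 ≡ 16^2 = 256 ≡ 256 (mod 731)
4^8 ≡ 256^2 = 65536 ≡ 477 (mod 731)
4^16 ≡ 477^2 = 227529 ≡ 188 (mod 731)
4^32 ≡ 188^2 = 35344 ≡ 256 (mod 731)
4^64 ≡ 256^2 = 65536 ≡ 477 (mod 731)
4^128 ≡ 477^2 = 227529 ≡ 188 (mod 731)
4^256 ≡ 188^2 = 35344 ≡ 256 (mod 731)
4^512 ≡ 256^2 = 65536 ≡ 477 (mod 731)
730 = 512 + 128 + 64 + 16 + 8 + 2 in binary powers of 2.
So 4^730 ≡ 477 · 188 · 477 · 188 · 477 · 16 ≡ 16 (mod 731).
Since 16 ≠ 1, base 4 is a Fermat witness: 731 is composite.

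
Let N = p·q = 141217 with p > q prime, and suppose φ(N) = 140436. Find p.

499

φ(n) = (p−1)(q−1) = n − (p+q) + 1, so p + q = 141217 − 140436 + 1 = 782.
p and q are the roots of t² − 782t + 141217 = 0.
Discriminant: 782² − 4·141217 = 611524 − 564868 = 46656; √46656 = 216.
q = (782 − 216)/2 = 283, p = (782 + 216)/2 = 499.
Check: 283 · 499 = 141217.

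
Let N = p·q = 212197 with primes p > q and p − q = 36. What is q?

443

Since p = q + 36, we have 212197 = q(q + 36), so q² + 36q − 212197 = 0.
Discriminant: 36² + 4·212197 = 1296 + 848788 = 850084; √850084 = 922.
q = (−36 + 922)/2 = 443, and p = q + 36 = 479.
Check: 443 · 479 = 212197.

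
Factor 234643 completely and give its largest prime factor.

234643 = 41 · 5723
5723 = 59 · 97
97 is prime.
So 234643 = 41 · 59 · 97; the largest prime factor is 97.

97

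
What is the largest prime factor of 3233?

61

3233 = 53 · 61
61 is prime.
So 3233 = 53 · 61; the largest prime factor is 61.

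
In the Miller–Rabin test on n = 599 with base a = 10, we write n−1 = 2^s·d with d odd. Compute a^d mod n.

599 − 1 = 598 = 2^1 · 299, so d = 299.
10^1 ≡ 10 (mod 599)
10^2 ≡ 10^2 = 100 ≡ 100 (mod 599)
10^4 ≡ 100^2 = 10000 ≡ 416 (mod 599)
10^8 ≡ 416^2 = 173056 ≡ 544 (mod 599)
10^16 ≡ 544^2 = 295936 ≡ 30 (mod 599)
10^32 ≡ 30^2 = 900 ≡ 301 (mod 599)
10^64 ≡ 301^2 = 90601 ≡ 152 (mod 599)
10^128 ≡ 152^2 = 23104 ≡ 342 (mod 599)
10^256 ≡ 342^2 = 116964 ≡ 159 (mod 599)
299 = 256 + 32 + 8 + 2 + 1 in binary powers of 2.
So 10^299 ≡ 159 · 301 · 544 · 100 · 10 ≡ 1 (mod 599).
Since 10^d ≡ 1 (mod 599), base 10 does not prove 599 composite.

1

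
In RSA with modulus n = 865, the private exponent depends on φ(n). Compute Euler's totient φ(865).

688

Factor: 865 = 5 · 173.
φ(865) = (5−1) · (173−1) = 4 · 172 = 688.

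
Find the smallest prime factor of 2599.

2599 is odd.
Digit sum 25, not divisible by 3.
Ends in 9: not divisible by 5.
7: 2599 = 7·371 + 2
11: 2599 = 11·236 + 3
13: 2599 = 13·199 + 12
17: 2599 = 17·152 + 15
19: 2599 = 19·136 + 15
23: 2599 = 23·113

23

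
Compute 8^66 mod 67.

1

8^1 ≡ 8 (mod 67)
8^2 ≡ 8^2 = 64 ≡ 64 (mod 67)
8^4 ≡ 64^2 = 4096 ≡ 9 (mod 67)
8^8 ≡ 9^2 = 81 ≡ 14 (mod 67)
8^16 ≡ 14^2 = 196 ≡ 62 (mod 67)
8^32 ≡ 62^2 = 3844 ≡ 25 (mod 67)
8^64 ≡ 25^2 = 625 ≡ 22 (mod 67)
66 = 64 + 2 in binary powers of 2.
So 8^66 ≡ 22 · 64 ≡ 1 (mod 67).
Since the result is 1, base 8 gives no evidence that 67 is composite.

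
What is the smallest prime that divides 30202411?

30202411 is odd.
Digit sum 13, not divisible by 3.
Ends in 1: not divisible by 5.
7: 30202411 = 7·4314630 + 1
11: 30202411 = 11·2745673 + 8
13: 30202411 = 13·2323262 + 5
17: 30202411 = 17·1776612 + 7
19: 30202411 = 19·1589600 + 11
23: 30202411 = 23·1313148 + 7
29: 30202411 = 29·1041462 + 13
31: 30202411 = 31·974271 + 10
37: 30202411 = 37·816281 + 14
41: 30202411 = 41·736644 + 7
43: 30202411 = 43·702381 + 28
47: 30202411 = 47·642604 + 23
53: 30202411 = 53·569856 + 43
59: 30202411 = 59·511905 + 16
61: 30202411 = 61·495121 + 30
67: 30202411 = 67·450782 + 17
71: 30202411 = 71·425386 + 5
73: 30202411 = 73·413731 + 48
79: 30202411 = 79·382309

79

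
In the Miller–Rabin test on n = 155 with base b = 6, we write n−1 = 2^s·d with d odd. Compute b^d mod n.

26

155 − 1 = 154 = 2^1 · 77, so d = 77.
6^1 ≡ 6 (mod 155)
6^2 ≡ 6^2 = 36 ≡ 36 (mod 155)
6^4 ≡ 36^2 = 1296 ≡ 56 (mod 155)
6^8 ≡ 56^2 = 3136 ≡ 36 (mod 155)
6^16 ≡ 36^2 = 1296 ≡ 56 (mod 155)
6^32 ≡ 56^2 = 3136 ≡ 36 (mod 155)
6^64 ≡ 36^2 = 1296 ≡ 56 (mod 155)
77 = 64 + 8 + 4 + 1 in binary powers of 2.
So 6^77 ≡ 56 · 36 · 56 · 6 ≡ 26 (mod 155).
Squaring chain: 26; never reaches −1, so base 6 is a Miller–Rabin witness that 155 is composite.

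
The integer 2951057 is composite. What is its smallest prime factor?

41

2951057 is odd.
Digit sum 29, not divisible by 3.
Ends in 7: not divisible by 5.
7: 2951057 = 7·421579 + 4
11: 2951057 = 11·268277 + 10
13: 2951057 = 13·227004 + 5
17: 2951057 = 17·173591 + 10
19: 2951057 = 19·155318 + 15
23: 2951057 = 23·128306 + 19
29: 2951057 = 29·101760 + 17
31: 2951057 = 31·95195 + 12
37: 2951057 = 37·79758 + 11
41: 2951057 = 41·71977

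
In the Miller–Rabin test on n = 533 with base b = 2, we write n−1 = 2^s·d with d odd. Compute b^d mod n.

197

533 − 1 = 532 = 2^2 · 133, so d = 133.
2^1 ≡ 2 (mod 533)
2^2 ≡ 2^2 = 4 ≡ 4 (mod 533)
2^4 ≡ 4^2 = 16 ≡ 16 (mod 533)
2^8 ≡ 16^2 = 256 ≡ 256 (mod 533)
2^16 ≡ 256^2 = 65536 ≡ 510 (mod 533)
2^32 ≡ 510^2 = 260100 ≡ 529 (mod 533)
2^64 ≡ 529^2 = 279841 ≡ 16 (mod 533)
2^128 ≡ 16^2 = 256 ≡ 256 (mod 533)
133 = 128 + 4 + 1 in binary powers of 2.
So 2^133 ≡ 256 · 16 · 2 ≡ 197 (mod 533).
Squaring chain: 197 → 433; never reaches −1, so base 2 is a Miller–Rabin witness that 533 is composite.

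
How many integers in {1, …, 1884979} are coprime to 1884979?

1835400

Factor: 1884979 = 71 · 139 · 191.
φ(1884979) = (71−1) · (139−1) · (191−1) = 70 · 138 · 190 = 1835400.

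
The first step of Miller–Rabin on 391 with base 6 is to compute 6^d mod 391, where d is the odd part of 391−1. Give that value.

391 − 1 = 390 = 2^1 · 195, so d = 195.
6^1 ≡ 6 (mod 391)
6^2 ≡ 6^2 = 36 ≡ 36 (mod 391)
6^4 ≡ 36^2 = 1296 ≡ 123 (mod 391)
6^8 ≡ 123^2 = 15129 ≡ 271 (mod 391)
6^16 ≡ 271^2 = 73441 ≡ 324 (mod 391)
6^32 ≡ 324^2 = 104976 ≡ 188 (mod 391)
6^64 ≡ 188^2 = 35344 ≡ 154 (mod 391)
6^128 ≡ 154^2 = 23716 ≡ 256 (mod 391)
195 = 128 + 64 + 2 + 1 in binary powers of 2.
So 6^195 ≡ 256 · 154 · 36 · 6 ≡ 386 (mod 391).
Squaring chain: 386; never reaches −1, so base 6 is a Miller–Rabin witness that 391 is composite.

386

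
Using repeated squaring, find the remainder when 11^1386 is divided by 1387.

11^1 ≡ 11 (mod 1387)
11^2 ≡ 11^2 = 121 ≡ 121 (mod 1387)
11^4 ≡ 121^2 = 14641 ≡ 771 (mod 1387)
11^8 ≡ 771^2 = 594441 ≡ 805 (mod 1387)
11^16 ≡ 805^2 = 648025 ≡ 296 (mod 1387)
11^32 ≡ 296^2 = 87616 ≡ 235 (mod 1387)
11^64 ≡ 235^2 = 55225 ≡ 1132 (mod 1387)
11^128 ≡ 1132^2 = 1281424 ≡ 1223 (mod 1387)
11^256 ≡ 1223^2 = 1495729 ≡ 543 (mod 1387)
11^512 ≡ 543^2 = 294849 ≡ 805 (mod 1387)
11^1024 ≡ 805^2 = 648025 ≡ 296 (mod 1387)
1386 = 1024 + 256 + 64 + 32 + 8 + 2 in binary powers of 2.
So 11^1386 ≡ 296 · 543 · 1132 · 235 · 805 · 121 ≡ 1141 (mod 1387).
Since 1141 ≠ 1, base 11 is a Fermat witness: 1387 is composite.

1141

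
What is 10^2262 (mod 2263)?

2236

10^1 ≡ 10 (mod 2263)
10^2 ≡ 10^2 = 100 ≡ 100 (mod 2263)
10^4 ≡ 100^2 = 10000 ≡ 948 (mod 2263)
10^8 ≡ 948^2 = 898704 ≡ 293 (mod 2263)
10^16 ≡ 293^2 = 85849 ≡ 2118 (mod 2263)
10^32 ≡ 2118^2 = 4485924 ≡ 658 (mod 2263)
10^64 ≡ 658^2 = 432964 ≡ 731 (mod 2263)
10^128 ≡ 731^2 = 534361 ≡ 293 (mod 2263)
10^256 ≡ 293^2 = 85849 ≡ 2118 (mod 2263)
10^512 ≡ 2118^2 = 4485924 ≡ 658 (mod 2263)
10^1024 ≡ 658^2 = 432964 ≡ 731 (mod 2263)
10^2048 ≡ 731^2 = 534361 ≡ 293 (mod 2263)
2262 = 2048 + 128 + 64 + 16 + 4 + 2 in binary powers of 2.
So 10^2262 ≡ 293 · 293 · 731 · 2118 · 948 · 100 ≡ 2236 (mod 2263).
Since 2236 ≠ 1, base 10 is a Fermat witness: 2263 is composite.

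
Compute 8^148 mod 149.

1

8^1 ≡ 8 (mod 149)
8^2 ≡ 8^2 = 64 ≡ 64 (mod 149)
8^4 ≡ 64^2 = 4096 ≡ 73 (mod 149)
8^8 ≡ 73^2 = 5329 ≡ 114 (mod 149)
8^16 ≡ 114^2 = 12996 ≡ 33 (mod 149)
8^32 ≡ 33^2 = 1089 ≡ 46 (mod 149)
8^64 ≡ 46^2 = 2116 ≡ 30 (mod 149)
8^128 ≡ 30^2 = 900 ≡ 6 (mod 149)
148 = 128 + 16 + 4 in binary powers of 2.
So 8^148 ≡ 6 · 33 · 73 ≡ 1 (mod 149).
Since the result is 1, base 8 gives no evidence that 149 is composite.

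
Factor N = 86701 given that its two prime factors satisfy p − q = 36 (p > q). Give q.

277

Since p = q + 36, we have 86701 = q(q + 36), so q² + 36q − 86701 = 0.
Discriminant: 36² + 4·86701 = 1296 + 346804 = 348100; √348100 = 590.
q = (−36 + 590)/2 = 277, and p = q + 36 = 313.
Check: 277 · 313 = 86701.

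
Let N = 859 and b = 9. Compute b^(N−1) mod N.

9^1 ≡ 9 (mod 859)
9^2 ≡ 9^2 = 81 ≡ 81 (mod 859)
9^4 ≡ 81^2 = 6561 ≡ 548 (mod 859)
9^8 ≡ 548^2 = 300304 ≡ 513 (mod 859)
9^16 ≡ 513^2 = 263169 ≡ 315 (mod 859)
9^32 ≡ 315^2 = 99225 ≡ 440 (mod 859)
9^64 ≡ 440^2 = 193600 ≡ 325 (mod 859)
9^128 ≡ 325^2 = 105625 ≡ 827 (mod 859)
9^256 ≡ 827^2 = 683929 ≡ 165 (mod 859)
9^512 ≡ 165^2 = 27225 ≡ 596 (mod 859)
858 = 512 + 256 + 64 + 16 + 8 + 2 in binary powers of 2.
So 9^858 ≡ 596 · 165 · 325 · 315 · 513 · 81 ≡ 1 (mod 859).
Since the result is 1, base 9 gives no evidence that 859 is composite.

1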